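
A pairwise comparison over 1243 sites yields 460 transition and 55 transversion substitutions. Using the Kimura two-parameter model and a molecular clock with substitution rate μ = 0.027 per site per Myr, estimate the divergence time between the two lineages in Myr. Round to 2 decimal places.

P = 460/1243 ≈ 0.370072 and Q = 55/1243 ≈ 0.044248.
Under the Kimura two-parameter model, d = −½ ln(1 − 2P − Q) − ¼ ln(1 − 2Q).
1 − 2P − Q = 0.215608, giving −½ ln(0.215608) = 0.767147.
1 − 2Q = 0.911504, giving −¼ ln(0.911504) = 0.023165.
d = 0.767147 + 0.023165 = 0.790312.
Under a molecular clock d = 2μt, so t = d/(2μ) = 0.790312 / (2 × 0.027) = 14.64 Myr.

14.64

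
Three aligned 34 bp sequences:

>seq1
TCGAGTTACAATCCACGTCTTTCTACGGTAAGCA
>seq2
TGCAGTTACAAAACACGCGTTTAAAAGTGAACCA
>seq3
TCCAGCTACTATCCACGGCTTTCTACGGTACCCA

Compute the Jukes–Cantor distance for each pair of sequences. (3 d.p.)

seq1–seq2: 12/34 sites differ → p ≈ 0.352941, d = −0.75 ln(1 − 0.470588) = 0.476991 ≈ 0.477.
seq1–seq3: 6/34 sites differ → p ≈ 0.176471, d = −0.75 ln(1 − 0.235295) = 0.201199 ≈ 0.201.
seq2–seq3: 13/34 sites differ → p ≈ 0.382353, d = −0.75 ln(1 − 0.509804) = 0.534712 ≈ 0.535.

d(seq1,seq2) = 0.477, d(seq1,seq3) = 0.201, d(seq2,seq3) = 0.535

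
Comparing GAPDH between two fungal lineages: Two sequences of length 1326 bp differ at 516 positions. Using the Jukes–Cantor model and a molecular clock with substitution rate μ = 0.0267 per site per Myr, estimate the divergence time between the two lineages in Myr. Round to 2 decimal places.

10.28

p = 516/1326 ≈ 0.38914.
d = −(3/4) ln(1 − 4p/3) = −0.75 ln(1 − 0.518853) = −0.75 ln(0.481147)
  = −0.75 × (-0.731582) = 0.548687 substitutions/site.
Under a molecular clock d = 2μt, so t = d/(2μ) = 0.548687 / (2 × 0.0267) = 10.28 Myr.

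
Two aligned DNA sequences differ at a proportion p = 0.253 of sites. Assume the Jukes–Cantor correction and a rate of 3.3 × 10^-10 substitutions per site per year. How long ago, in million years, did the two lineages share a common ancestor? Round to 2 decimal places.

d = −(3/4) ln(1 − 4p/3) = −0.75 ln(1 − 0.337333) = −0.75 ln(0.662667)
  = −0.75 × (-0.411483) = 0.308612 substitutions/site.
Under a molecular clock d = 2μt, so t = d/(2μ) = 0.308612 / (2 × 3.3 × 10^-10) = 467.59 million years.

467.59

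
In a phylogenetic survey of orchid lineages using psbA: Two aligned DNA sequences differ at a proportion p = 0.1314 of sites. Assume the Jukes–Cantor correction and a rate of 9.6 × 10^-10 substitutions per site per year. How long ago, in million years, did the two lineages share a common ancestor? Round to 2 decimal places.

75.24

d = −(3/4) ln(1 − 4p/3) = −0.75 ln(1 − 0.1752) = −0.75 ln(0.8248)
  = −0.75 × (-0.192614) = 0.144461 substitutions/site.
Under a molecular clock d = 2μt, so t = d/(2μ) = 0.144461 / (2 × 9.6 × 10^-10) = 75.24 million years.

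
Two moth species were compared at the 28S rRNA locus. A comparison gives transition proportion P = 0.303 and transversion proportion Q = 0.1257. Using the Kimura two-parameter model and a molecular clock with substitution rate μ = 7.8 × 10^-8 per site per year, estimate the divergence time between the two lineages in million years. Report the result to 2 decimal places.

Under the Kimura two-parameter model, d = −½ ln(1 − 2P − Q) − ¼ ln(1 − 2Q).
1 − 2P − Q = 0.2683, giving −½ ln(0.2683) = 0.657825.
1 − 2Q = 0.7486, giving −¼ ln(0.7486) = 0.072388.
d = 0.657825 + 0.072388 = 0.730213.
Under a molecular clock d = 2μt, so t = d/(2μ) = 0.730213 / (2 × 7.8 × 10^-8) = 4.68 million years.

4.68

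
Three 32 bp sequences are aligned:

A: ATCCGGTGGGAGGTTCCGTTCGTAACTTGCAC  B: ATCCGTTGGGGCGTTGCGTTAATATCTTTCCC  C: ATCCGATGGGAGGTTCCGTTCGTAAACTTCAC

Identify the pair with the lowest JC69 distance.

A and C

A–B: 9/32 differ, p = 0.281, d = 0.353.
A–C: 4/32 differ, p = 0.125, d = 0.137.
B–C: 10/32 differ, p = 0.313, d = 0.404.
The smallest distance is between A and C.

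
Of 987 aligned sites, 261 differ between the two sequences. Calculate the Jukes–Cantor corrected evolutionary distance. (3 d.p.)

p = 261/987 ≈ 0.264438.
d = −(3/4) ln(1 − 4p/3) = −0.75 ln(1 − 0.352584) = −0.75 ln(0.647416)
  = −0.75 × (-0.434766) = 0.326075 substitutions/site.

0.326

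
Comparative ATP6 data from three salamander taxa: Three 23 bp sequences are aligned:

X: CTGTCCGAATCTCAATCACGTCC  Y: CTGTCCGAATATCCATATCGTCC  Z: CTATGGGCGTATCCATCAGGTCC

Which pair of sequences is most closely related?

X and Y

X–Y: 4/23 differ, p = 0.174, d = 0.198.
X–Z: 8/23 differ, p = 0.348, d = 0.467.
Y–Z: 8/23 differ, p = 0.348, d = 0.467.
The smallest distance is between X and Y.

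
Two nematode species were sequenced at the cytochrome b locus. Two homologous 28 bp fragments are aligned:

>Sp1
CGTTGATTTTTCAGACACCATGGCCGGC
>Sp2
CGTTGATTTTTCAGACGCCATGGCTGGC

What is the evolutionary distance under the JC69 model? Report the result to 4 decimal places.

The sequences differ at 2 of 28 sites (17, 25), so p = 2/28 ≈ 0.071429.
d = −(3/4) ln(1 − 4p/3) = −0.75 ln(1 − 0.095239) = −0.75 ln(0.904761)
  = −0.75 × (-0.100084) = 0.075063 substitutions/site.

0.0751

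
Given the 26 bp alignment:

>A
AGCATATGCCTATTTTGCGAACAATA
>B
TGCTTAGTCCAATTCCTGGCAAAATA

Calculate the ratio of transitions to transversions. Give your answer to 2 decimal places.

0.22

Transitions are A↔G and C↔T; transversions are all other mismatches.
Transitions: 2. Transversions: 9.
R = 2/9 = 0.222222… ≈ 0.22 (to 2 d.p.).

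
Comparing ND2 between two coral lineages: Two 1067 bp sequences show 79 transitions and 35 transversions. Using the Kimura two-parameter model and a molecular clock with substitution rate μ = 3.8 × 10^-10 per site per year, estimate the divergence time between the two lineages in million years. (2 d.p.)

153.59

P = 79/1067 ≈ 0.074039 and Q = 35/1067 ≈ 0.032802.
Under the Kimura two-parameter model, d = −½ ln(1 − 2P − Q) − ¼ ln(1 − 2Q).
1 − 2P − Q = 0.81912, giving −½ ln(0.81912) = 0.099762.
1 − 2Q = 0.934396, giving −¼ ln(0.934396) = 0.016964.
d = 0.099762 + 0.016964 = 0.116726.
Under a molecular clock d = 2μt, so t = d/(2μ) = 0.116726 / (2 × 3.8 × 10^-10) = 153.59 million years.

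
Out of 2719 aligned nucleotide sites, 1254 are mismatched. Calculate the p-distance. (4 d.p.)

p = 1254/2719 = 0.461198… ≈ 0.4612 (to 4 d.p.).

0.4612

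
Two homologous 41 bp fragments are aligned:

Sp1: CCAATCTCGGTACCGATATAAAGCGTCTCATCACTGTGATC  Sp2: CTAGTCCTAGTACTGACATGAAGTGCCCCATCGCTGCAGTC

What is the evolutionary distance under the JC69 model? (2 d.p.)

The sequences differ at 15 of 41 sites, so p = 15/41 ≈ 0.365854.
d = −(3/4) ln(1 − 4p/3) = −0.75 ln(1 − 0.487805) = −0.75 ln(0.512195)
  = −0.75 × (-0.669050) = 0.501788 substitutions/site.

0.50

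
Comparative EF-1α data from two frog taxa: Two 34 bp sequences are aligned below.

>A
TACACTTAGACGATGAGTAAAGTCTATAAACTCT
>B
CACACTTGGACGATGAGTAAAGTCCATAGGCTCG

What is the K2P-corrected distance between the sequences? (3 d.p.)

0.211

Of 34 sites, 5 differences are transitions and 1 are transversions, so P = 5/34 ≈ 0.147059 and Q = 1/34 ≈ 0.029412.
Under the Kimura two-parameter model, d = −½ ln(1 − 2P − Q) − ¼ ln(1 − 2Q).
1 − 2P − Q = 0.67647, giving −½ ln(0.67647) = 0.195434.
1 − 2Q = 0.941176, giving −¼ ln(0.941176) = 0.015156.
d = 0.195434 + 0.015156 = 0.210590.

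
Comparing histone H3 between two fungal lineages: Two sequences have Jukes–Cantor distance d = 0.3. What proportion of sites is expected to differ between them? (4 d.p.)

0.2473

p = (3/4)(1 − e^(−4d/3)) = 0.75 × (1 − e^(-0.4)) = 0.75 × (1 − 0.670320) = 0.247260.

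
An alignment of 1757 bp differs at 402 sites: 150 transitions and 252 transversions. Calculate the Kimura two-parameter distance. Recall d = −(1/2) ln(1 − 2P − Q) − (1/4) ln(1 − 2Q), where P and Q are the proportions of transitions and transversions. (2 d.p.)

P = 150/1757 ≈ 0.085373 and Q = 252/1757 ≈ 0.143426.
Under the Kimura two-parameter model, d = −½ ln(1 − 2P − Q) − ¼ ln(1 − 2Q).
1 − 2P − Q = 0.685828, giving −½ ln(0.685828) = 0.188564.
1 − 2Q = 0.713148, giving −¼ ln(0.713148) = 0.084517.
d = 0.188564 + 0.084517 = 0.273081.

0.27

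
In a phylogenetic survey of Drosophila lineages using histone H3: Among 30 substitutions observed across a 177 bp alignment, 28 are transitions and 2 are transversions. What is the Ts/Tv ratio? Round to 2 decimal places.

R = 28/2 = 14.00.

14.00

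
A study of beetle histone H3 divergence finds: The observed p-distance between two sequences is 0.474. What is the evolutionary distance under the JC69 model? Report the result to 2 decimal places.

0.75

d = −(3/4) ln(1 − 4p/3) = −0.75 ln(1 − 0.632) = −0.75 ln(0.368)
  = −0.75 × (-0.999672) = 0.749754 substitutions/site.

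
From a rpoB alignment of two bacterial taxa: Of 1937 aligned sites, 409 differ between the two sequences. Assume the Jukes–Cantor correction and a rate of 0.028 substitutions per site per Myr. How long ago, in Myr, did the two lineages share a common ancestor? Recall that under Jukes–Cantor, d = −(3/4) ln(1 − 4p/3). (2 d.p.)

p = 409/1937 ≈ 0.211151.
d = −(3/4) ln(1 − 4p/3) = −0.75 ln(1 − 0.281535) = −0.75 ln(0.718465)
  = −0.75 × (-0.330638) = 0.247979 substitutions/site.
Under a molecular clock d = 2μt, so t = d/(2μ) = 0.247979 / (2 × 0.028) = 4.43 Myr.

4.43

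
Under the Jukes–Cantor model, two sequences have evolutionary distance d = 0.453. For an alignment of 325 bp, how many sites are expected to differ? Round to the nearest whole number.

Invert JC69: p = (3/4)(1 − e^(−4d/3)) = 0.75 × (1 − e^(-0.604)) = 0.75 × (1 − 0.546621) = 0.340034.
Expected differing sites = pL ≈ 0.340034 × 325 = 110.51105 ≈ 111.

111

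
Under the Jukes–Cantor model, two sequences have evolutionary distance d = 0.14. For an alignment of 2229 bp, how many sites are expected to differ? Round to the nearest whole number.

Invert JC69: p = (3/4)(1 − e^(−4d/3)) = 0.75 × (1 − e^(-0.186667)) = 0.75 × (1 − 0.829720) = 0.127710.
Expected differing sites = pL ≈ 0.127710 × 2229 = 284.66559 ≈ 285.

285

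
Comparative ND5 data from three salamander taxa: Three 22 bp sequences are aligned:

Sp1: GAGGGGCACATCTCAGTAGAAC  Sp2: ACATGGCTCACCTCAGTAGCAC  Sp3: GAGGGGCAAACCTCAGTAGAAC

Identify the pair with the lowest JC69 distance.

Sp1 and Sp3

Sp1–Sp2: 7/22 differ, p = 0.318, d = 0.414.
Sp1–Sp3: 2/22 differ, p = 0.091, d = 0.097.
Sp2–Sp3: 7/22 differ, p = 0.318, d = 0.414.
The smallest distance is between Sp1 and Sp3.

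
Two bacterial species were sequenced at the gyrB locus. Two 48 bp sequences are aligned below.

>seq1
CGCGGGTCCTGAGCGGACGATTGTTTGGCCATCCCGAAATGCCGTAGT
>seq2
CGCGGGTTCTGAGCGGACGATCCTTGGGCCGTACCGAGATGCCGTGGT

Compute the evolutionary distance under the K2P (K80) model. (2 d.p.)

Of 48 sites, 5 differences are transitions and 3 are transversions, so P = 5/48 ≈ 0.104167 and Q = 3/48 = 0.0625.
Under the Kimura two-parameter model, d = −½ ln(1 − 2P − Q) − ¼ ln(1 − 2Q).
1 − 2P − Q = 0.729166, giving −½ ln(0.729166) = 0.157927.
1 − 2Q = 0.875, giving −¼ ln(0.875) = 0.033383.
d = 0.157927 + 0.033383 = 0.191310.

0.19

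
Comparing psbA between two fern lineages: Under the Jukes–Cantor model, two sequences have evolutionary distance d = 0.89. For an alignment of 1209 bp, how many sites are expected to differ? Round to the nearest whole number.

Invert JC69: p = (3/4)(1 − e^(−4d/3)) = 0.75 × (1 − e^(-1.186667)) = 0.75 × (1 − 0.305237) = 0.521072.
Expected differing sites = pL ≈ 0.521072 × 1209 = 629.976048 ≈ 630.

630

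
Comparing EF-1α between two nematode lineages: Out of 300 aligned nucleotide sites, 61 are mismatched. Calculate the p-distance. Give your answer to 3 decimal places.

p = 61/300 = 0.203333… ≈ 0.203 (to 3 d.p.).

0.203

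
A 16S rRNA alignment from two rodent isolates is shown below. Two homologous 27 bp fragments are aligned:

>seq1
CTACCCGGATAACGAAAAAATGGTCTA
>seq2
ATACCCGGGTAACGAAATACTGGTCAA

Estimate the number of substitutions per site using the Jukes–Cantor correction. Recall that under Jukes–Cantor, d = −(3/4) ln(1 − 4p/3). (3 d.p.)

The sequences differ at 5 of 27 sites (1, 9, 18, 20, 26), so p = 5/27 ≈ 0.185185.
d = −(3/4) ln(1 − 4p/3) = −0.75 ln(1 − 0.246913) = −0.75 ln(0.753087)
  = −0.75 × (-0.283575) = 0.212681 substitutions/site.

0.213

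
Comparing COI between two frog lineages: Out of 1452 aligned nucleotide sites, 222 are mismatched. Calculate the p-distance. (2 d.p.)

0.15

p = 222/1452 = 0.152892… ≈ 0.15 (to 2 d.p.).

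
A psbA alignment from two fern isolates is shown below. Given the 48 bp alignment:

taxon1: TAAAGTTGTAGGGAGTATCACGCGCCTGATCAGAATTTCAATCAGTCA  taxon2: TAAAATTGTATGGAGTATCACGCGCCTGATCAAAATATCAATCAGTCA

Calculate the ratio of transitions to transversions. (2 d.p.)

1.00

Transitions are A↔G and C↔T; transversions are all other mismatches.
Transitions: 2. Transversions: 2.
R = 2/2 = 1.00.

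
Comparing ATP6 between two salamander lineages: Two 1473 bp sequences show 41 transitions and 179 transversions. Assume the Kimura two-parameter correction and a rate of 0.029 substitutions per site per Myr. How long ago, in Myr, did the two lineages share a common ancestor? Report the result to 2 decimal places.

2.88

P = 41/1473 ≈ 0.027834 and Q = 179/1473 ≈ 0.121521.
Under the Kimura two-parameter model, d = −½ ln(1 − 2P − Q) − ¼ ln(1 − 2Q).
1 − 2P − Q = 0.822811, giving −½ ln(0.822811) = 0.097514.
1 − 2Q = 0.756958, giving −¼ ln(0.756958) = 0.069612.
d = 0.097514 + 0.069612 = 0.167126.
Under a molecular clock d = 2μt, so t = d/(2μ) = 0.167126 / (2 × 0.029) = 2.88 Myr.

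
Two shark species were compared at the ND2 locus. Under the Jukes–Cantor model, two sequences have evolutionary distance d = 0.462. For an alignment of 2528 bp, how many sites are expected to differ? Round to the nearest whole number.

Invert JC69: p = (3/4)(1 − e^(−4d/3)) = 0.75 × (1 − e^(-0.616)) = 0.75 × (1 − 0.540101) = 0.344924.
Expected differing sites = pL ≈ 0.344924 × 2528 = 871.967872 ≈ 872.

872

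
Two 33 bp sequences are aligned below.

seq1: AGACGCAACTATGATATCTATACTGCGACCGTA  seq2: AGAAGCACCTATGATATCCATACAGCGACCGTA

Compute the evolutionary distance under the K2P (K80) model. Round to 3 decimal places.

Of 33 sites, 1 differences are transitions and 3 are transversions, so P = 1/33 ≈ 0.030303 and Q = 3/33 ≈ 0.090909.
Under the Kimura two-parameter model, d = −½ ln(1 − 2P − Q) − ¼ ln(1 − 2Q).
1 − 2P − Q = 0.848485, giving −½ ln(0.848485) = 0.082151.
1 − 2Q = 0.818182, giving −¼ ln(0.818182) = 0.050168.
d = 0.082151 + 0.050168 = 0.132319.

0.132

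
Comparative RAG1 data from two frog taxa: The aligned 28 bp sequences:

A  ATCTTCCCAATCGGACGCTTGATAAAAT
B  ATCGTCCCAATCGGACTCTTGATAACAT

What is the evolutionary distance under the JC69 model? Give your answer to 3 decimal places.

The sequences differ at 3 of 28 sites (4, 17, 26), so p = 3/28 ≈ 0.107143.
d = −(3/4) ln(1 − 4p/3) = −0.75 ln(1 − 0.142857) = −0.75 ln(0.857143)
  = −0.75 × (-0.154151) = 0.115613 substitutions/site.

0.116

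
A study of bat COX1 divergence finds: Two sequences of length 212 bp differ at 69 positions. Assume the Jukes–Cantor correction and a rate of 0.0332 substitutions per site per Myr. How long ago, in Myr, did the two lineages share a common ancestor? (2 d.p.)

p = 69/212 ≈ 0.325472.
d = −(3/4) ln(1 − 4p/3) = −0.75 ln(1 − 0.433963) = −0.75 ln(0.566037)
  = −0.75 × (-0.569096) = 0.426822 substitutions/site.
Under a molecular clock d = 2μt, so t = d/(2μ) = 0.426822 / (2 × 0.0332) = 6.43 Myr.

6.43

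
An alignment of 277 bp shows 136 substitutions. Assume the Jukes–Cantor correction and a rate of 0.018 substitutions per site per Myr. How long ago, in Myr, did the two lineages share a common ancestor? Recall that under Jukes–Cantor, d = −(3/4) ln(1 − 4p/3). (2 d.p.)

22.15

p = 136/277 ≈ 0.490975.
d = −(3/4) ln(1 − 4p/3) = −0.75 ln(1 − 0.654633) = −0.75 ln(0.345367)
  = −0.75 × (-1.063148) = 0.797361 substitutions/site.
Under a molecular clock d = 2μt, so t = d/(2μ) = 0.797361 / (2 × 0.018) = 22.15 Myr.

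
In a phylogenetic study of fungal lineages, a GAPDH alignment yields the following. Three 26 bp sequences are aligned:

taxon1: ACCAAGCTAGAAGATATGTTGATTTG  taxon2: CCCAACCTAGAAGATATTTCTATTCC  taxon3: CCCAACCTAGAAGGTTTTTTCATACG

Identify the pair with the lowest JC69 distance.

taxon2 and taxon3

taxon1–taxon2: 7/26 differ, p = 0.269, d = 0.334.
taxon1–taxon3: 8/26 differ, p = 0.308, d = 0.396.
taxon2–taxon3: 6/26 differ, p = 0.231, d = 0.276.
The smallest distance is between taxon2 and taxon3.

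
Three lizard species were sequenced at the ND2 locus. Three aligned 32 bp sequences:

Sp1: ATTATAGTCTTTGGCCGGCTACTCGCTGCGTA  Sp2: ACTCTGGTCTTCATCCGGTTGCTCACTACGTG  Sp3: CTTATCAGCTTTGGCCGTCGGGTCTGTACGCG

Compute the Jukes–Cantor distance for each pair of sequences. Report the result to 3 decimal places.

Sp1–Sp2: 11/32 sites differ → p = 0.34375, d = −0.75 ln(1 − 0.458333) = 0.459828 ≈ 0.460.
Sp1–Sp3: 13/32 sites differ → p = 0.40625, d = −0.75 ln(1 − 0.541667) = 0.585119 ≈ 0.585.
Sp2–Sp3: 16/32 sites differ → p = 0.5, d = −0.75 ln(1 − 0.666667) = 0.823960 ≈ 0.824.

d(Sp1,Sp2) = 0.460, d(Sp1,Sp3) = 0.585, d(Sp2,Sp3) = 0.824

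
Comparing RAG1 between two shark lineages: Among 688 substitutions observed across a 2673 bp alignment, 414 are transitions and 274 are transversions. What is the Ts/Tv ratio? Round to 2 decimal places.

R = 414/274 = 1.510948… ≈ 1.51 (to 2 d.p.).

1.51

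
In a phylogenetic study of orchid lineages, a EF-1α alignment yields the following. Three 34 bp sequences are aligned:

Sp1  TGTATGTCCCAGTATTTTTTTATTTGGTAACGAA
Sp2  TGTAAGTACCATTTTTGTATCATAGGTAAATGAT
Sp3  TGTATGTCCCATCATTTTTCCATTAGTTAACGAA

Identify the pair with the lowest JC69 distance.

Sp1–Sp2: 13/34 differ, p = 0.382, d = 0.535.
Sp1–Sp3: 6/34 differ, p = 0.176, d = 0.201.
Sp2–Sp3: 12/34 differ, p = 0.353, d = 0.477.
The smallest distance is between Sp1 and Sp3.

Sp1 and Sp3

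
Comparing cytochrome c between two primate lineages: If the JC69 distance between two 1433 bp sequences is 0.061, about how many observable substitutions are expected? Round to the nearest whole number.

84

Invert JC69: p = (3/4)(1 − e^(−4d/3)) = 0.75 × (1 − e^(-0.081333)) = 0.75 × (1 − 0.921887) = 0.058585.
Expected differing sites = pL ≈ 0.058585 × 1433 = 83.952305 ≈ 84.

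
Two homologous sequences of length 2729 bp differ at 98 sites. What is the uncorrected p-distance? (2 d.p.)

0.04

p = 98/2729 = 0.035910… ≈ 0.04 (to 2 d.p.).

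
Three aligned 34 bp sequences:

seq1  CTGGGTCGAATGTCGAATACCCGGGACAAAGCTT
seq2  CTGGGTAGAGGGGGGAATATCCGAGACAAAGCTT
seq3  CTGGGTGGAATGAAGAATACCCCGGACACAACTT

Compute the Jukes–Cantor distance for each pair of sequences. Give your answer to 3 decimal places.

d(seq1,seq2) = 0.241, d(seq1,seq3) = 0.201, d(seq2,seq3) = 0.373

seq1–seq2: 7/34 sites differ → p ≈ 0.205882, d = −0.75 ln(1 − 0.274509) = 0.240680 ≈ 0.241.
seq1–seq3: 6/34 sites differ → p ≈ 0.176471, d = −0.75 ln(1 − 0.235295) = 0.201199 ≈ 0.201.
seq2–seq3: 10/34 sites differ → p ≈ 0.294118, d = −0.75 ln(1 − 0.392157) = 0.373379 ≈ 0.373.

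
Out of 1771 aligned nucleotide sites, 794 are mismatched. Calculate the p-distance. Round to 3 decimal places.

0.448

p = 794/1771 = 0.448334… ≈ 0.448 (to 3 d.p.).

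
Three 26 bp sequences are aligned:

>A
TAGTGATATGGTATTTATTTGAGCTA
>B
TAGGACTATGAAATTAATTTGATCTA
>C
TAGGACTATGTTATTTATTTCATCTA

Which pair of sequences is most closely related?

B and C

A–B: 7/26 differ, p = 0.269, d = 0.334.
A–C: 6/26 differ, p = 0.231, d = 0.276.
B–C: 4/26 differ, p = 0.154, d = 0.172.
The smallest distance is between B and C.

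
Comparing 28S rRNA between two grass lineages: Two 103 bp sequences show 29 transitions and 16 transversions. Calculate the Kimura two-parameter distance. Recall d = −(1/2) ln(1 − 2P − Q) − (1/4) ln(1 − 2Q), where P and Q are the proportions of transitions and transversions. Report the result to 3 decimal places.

P = 29/103 ≈ 0.281553 and Q = 16/103 ≈ 0.15534.
Under the Kimura two-parameter model, d = −½ ln(1 − 2P − Q) − ¼ ln(1 − 2Q).
1 − 2P − Q = 0.281554, giving −½ ln(0.281554) = 0.633716.
1 − 2Q = 0.68932, giving −¼ ln(0.68932) = 0.093012.
d = 0.633716 + 0.093012 = 0.726728.

0.727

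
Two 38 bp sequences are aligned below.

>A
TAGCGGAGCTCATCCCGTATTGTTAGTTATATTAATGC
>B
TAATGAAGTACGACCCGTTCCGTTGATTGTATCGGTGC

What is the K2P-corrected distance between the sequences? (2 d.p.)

0.76

Of 38 sites, 13 differences are transitions and 3 are transversions, so P = 13/38 ≈ 0.342105 and Q = 3/38 ≈ 0.078947.
Under the Kimura two-parameter model, d = −½ ln(1 − 2P − Q) − ¼ ln(1 − 2Q).
1 − 2P − Q = 0.236843, giving −½ ln(0.236843) = 0.720179.
1 − 2Q = 0.842106, giving −¼ ln(0.842106) = 0.042962.
d = 0.720179 + 0.042962 = 0.763141.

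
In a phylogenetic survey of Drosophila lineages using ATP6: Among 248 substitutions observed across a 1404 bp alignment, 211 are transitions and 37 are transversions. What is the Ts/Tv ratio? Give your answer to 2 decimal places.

R = 211/37 = 5.702702… ≈ 5.70 (to 2 d.p.).

5.70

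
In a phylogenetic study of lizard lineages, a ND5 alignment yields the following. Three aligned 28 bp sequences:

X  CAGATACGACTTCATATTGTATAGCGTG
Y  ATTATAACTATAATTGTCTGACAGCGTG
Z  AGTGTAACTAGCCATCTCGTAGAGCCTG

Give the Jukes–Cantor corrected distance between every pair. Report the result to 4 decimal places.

X–Y: 15/28 sites differ → p ≈ 0.535714, d = −0.75 ln(1 − 0.714285) = 0.939570 ≈ 0.9396.
X–Z: 14/28 sites differ → p = 0.5, d = −0.75 ln(1 − 0.666667) = 0.823960 ≈ 0.8240.
Y–Z: 11/28 sites differ → p ≈ 0.392857, d = −0.75 ln(1 − 0.523809) = 0.556452 ≈ 0.5565.

d(X,Y) = 0.9396, d(X,Z) = 0.8240, d(Y,Z) = 0.5565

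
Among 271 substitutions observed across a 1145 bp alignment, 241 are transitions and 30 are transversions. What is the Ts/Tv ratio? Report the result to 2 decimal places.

8.03

R = 241/30 = 8.033333… ≈ 8.03 (to 2 d.p.).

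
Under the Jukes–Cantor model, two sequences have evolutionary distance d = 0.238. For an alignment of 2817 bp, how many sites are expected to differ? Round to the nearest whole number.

Invert JC69: p = (3/4)(1 − e^(−4d/3)) = 0.75 × (1 − e^(-0.317333)) = 0.75 × (1 − 0.728088) = 0.203934.
Expected differing sites = pL ≈ 0.203934 × 2817 = 574.482078 ≈ 574.

574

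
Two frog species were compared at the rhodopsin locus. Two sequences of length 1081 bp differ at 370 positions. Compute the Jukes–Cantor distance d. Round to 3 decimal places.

p = 370/1081 ≈ 0.342276.
d = −(3/4) ln(1 − 4p/3) = −0.75 ln(1 − 0.456368) = −0.75 ln(0.543632)
  = −0.75 × (-0.609483) = 0.457112 substitutions/site.

0.457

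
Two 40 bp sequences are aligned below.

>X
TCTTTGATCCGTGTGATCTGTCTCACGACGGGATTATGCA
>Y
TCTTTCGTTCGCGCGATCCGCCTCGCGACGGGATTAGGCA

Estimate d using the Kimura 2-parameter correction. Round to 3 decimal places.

0.282

Of 40 sites, 7 differences are transitions and 2 are transversions, so P = 7/40 = 0.175 and Q = 2/40 = 0.05.
Under the Kimura two-parameter model, d = −½ ln(1 − 2P − Q) − ¼ ln(1 − 2Q).
1 − 2P − Q = 0.6, giving −½ ln(0.6) = 0.255413.
1 − 2Q = 0.9, giving −¼ ln(0.9) = 0.026340.
d = 0.255413 + 0.026340 = 0.281753.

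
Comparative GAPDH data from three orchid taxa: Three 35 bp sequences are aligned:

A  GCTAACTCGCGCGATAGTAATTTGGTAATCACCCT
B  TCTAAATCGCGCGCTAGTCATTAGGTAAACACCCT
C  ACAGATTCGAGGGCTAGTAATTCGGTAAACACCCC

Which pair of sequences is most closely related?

A–B: 6/35 differ, p = 0.171, d = 0.195.
A–C: 10/35 differ, p = 0.286, d = 0.360.
B–C: 9/35 differ, p = 0.257, d = 0.315.
The smallest distance is between A and B.

A and B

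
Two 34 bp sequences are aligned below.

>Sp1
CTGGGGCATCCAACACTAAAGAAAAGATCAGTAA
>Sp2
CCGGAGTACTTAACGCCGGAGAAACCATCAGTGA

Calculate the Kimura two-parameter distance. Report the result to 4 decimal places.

0.6432

Of 34 sites, 11 differences are transitions and 2 are transversions, so P = 11/34 ≈ 0.323529 and Q = 2/34 ≈ 0.058824.
Under the Kimura two-parameter model, d = −½ ln(1 − 2P − Q) − ¼ ln(1 − 2Q).
1 − 2P − Q = 0.294118, giving −½ ln(0.294118) = 0.611887.
1 − 2Q = 0.882352, giving −¼ ln(0.882352) = 0.031291.
d = 0.611887 + 0.031291 = 0.643178.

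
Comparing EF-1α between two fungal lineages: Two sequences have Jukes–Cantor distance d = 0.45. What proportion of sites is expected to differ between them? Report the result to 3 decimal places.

0.338

p = (3/4)(1 − e^(−4d/3)) = 0.75 × (1 − e^(-0.6)) = 0.75 × (1 − 0.548812) = 0.338391.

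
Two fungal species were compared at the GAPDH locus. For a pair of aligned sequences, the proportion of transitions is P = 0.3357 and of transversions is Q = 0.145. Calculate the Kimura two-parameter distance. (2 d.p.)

Under the Kimura two-parameter model, d = −½ ln(1 − 2P − Q) − ¼ ln(1 − 2Q).
1 − 2P − Q = 0.1836, giving −½ ln(0.1836) = 0.847498.
1 − 2Q = 0.71, giving −¼ ln(0.71) = 0.085623.
d = 0.847498 + 0.085623 = 0.933121.

0.93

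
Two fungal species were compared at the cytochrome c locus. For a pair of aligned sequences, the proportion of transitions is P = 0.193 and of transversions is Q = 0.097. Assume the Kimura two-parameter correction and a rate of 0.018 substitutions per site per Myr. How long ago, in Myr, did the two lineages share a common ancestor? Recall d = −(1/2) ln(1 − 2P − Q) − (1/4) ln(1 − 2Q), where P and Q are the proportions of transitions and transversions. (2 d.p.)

10.66

Under the Kimura two-parameter model, d = −½ ln(1 − 2P − Q) − ¼ ln(1 − 2Q).
1 − 2P − Q = 0.517, giving −½ ln(0.517) = 0.329856.
1 − 2Q = 0.806, giving −¼ ln(0.806) = 0.053918.
d = 0.329856 + 0.053918 = 0.383774.
Under a molecular clock d = 2μt, so t = d/(2μ) = 0.383774 / (2 × 0.018) = 10.66 Myr.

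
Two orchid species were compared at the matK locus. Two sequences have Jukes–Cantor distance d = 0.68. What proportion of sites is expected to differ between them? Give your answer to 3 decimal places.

p = (3/4)(1 − e^(−4d/3)) = 0.75 × (1 − e^(-0.906667)) = 0.75 × (1 − 0.403868) = 0.447099.

0.447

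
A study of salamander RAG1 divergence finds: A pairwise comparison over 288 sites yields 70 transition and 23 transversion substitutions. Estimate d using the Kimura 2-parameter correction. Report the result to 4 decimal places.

0.4608

P = 70/288 ≈ 0.243056 and Q = 23/288 ≈ 0.079861.
Under the Kimura two-parameter model, d = −½ ln(1 − 2P − Q) − ¼ ln(1 − 2Q).
1 − 2P − Q = 0.434027, giving −½ ln(0.434027) = 0.417324.
1 − 2Q = 0.840278, giving −¼ ln(0.840278) = 0.043506.
d = 0.417324 + 0.043506 = 0.460830.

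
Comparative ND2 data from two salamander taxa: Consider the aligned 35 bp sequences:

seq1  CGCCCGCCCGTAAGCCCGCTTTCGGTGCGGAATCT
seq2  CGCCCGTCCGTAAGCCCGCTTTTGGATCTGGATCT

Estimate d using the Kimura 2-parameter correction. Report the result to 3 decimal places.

0.196

Of 35 sites, 3 differences are transitions and 3 are transversions, so P = 3/35 ≈ 0.085714 and Q = 3/35 ≈ 0.085714.
Under the Kimura two-parameter model, d = −½ ln(1 − 2P − Q) − ¼ ln(1 − 2Q).
1 − 2P − Q = 0.742858, giving −½ ln(0.742858) = 0.148625.
1 − 2Q = 0.828572, giving −¼ ln(0.828572) = 0.047013.
d = 0.148625 + 0.047013 = 0.195638.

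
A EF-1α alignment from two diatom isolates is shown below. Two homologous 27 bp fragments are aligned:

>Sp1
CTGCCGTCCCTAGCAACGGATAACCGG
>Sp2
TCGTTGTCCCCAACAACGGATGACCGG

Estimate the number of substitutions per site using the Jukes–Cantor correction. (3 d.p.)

0.318

The sequences differ at 7 of 27 sites (1, 2, 4, 5, 11, 13, 22), so p = 7/27 ≈ 0.259259.
d = −(3/4) ln(1 − 4p/3) = −0.75 ln(1 − 0.345679) = −0.75 ln(0.654321)
  = −0.75 × (-0.424157) = 0.318118 substitutions/site.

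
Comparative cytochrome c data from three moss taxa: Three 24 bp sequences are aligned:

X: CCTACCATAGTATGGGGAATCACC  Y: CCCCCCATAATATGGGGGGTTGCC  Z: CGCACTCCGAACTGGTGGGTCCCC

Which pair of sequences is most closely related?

X–Y: 7/24 differ, p = 0.292, d = 0.369.
X–Z: 13/24 differ, p = 0.542, d = 0.961.
Y–Z: 11/24 differ, p = 0.458, d = 0.708.
The smallest distance is between X and Y.

X and Y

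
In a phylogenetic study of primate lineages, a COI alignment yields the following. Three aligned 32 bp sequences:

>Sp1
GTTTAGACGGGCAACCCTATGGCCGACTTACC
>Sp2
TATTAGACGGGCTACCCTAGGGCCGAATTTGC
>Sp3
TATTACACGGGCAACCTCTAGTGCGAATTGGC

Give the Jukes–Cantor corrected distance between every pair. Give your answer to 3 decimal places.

d(Sp1,Sp2) = 0.259, d(Sp1,Sp3) = 0.520, d(Sp2,Sp3) = 0.353

Sp1–Sp2: 7/32 sites differ → p = 0.21875, d = −0.75 ln(1 − 0.291667) = 0.258631 ≈ 0.259.
Sp1–Sp3: 12/32 sites differ → p = 0.375, d = −0.75 ln(1 − 0.5) = 0.519860 ≈ 0.520.
Sp2–Sp3: 9/32 sites differ → p = 0.28125, d = −0.75 ln(1 − 0.375) = 0.352503 ≈ 0.353.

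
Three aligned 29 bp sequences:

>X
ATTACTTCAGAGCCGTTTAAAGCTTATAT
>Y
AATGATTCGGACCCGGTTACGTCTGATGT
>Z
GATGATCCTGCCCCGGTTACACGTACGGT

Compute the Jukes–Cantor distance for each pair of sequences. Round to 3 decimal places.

X–Y: 11/29 sites differ → p ≈ 0.37931, d = −0.75 ln(1 − 0.505747) = 0.528531 ≈ 0.529.
X–Z: 16/29 sites differ → p ≈ 0.551724, d = −0.75 ln(1 − 0.735632) = 0.997810 ≈ 0.998.
Y–Z: 10/29 sites differ → p ≈ 0.344828, d = −0.75 ln(1 − 0.459771) = 0.461822 ≈ 0.462.

d(X,Y) = 0.529, d(X,Z) = 0.998, d(Y,Z) = 0.462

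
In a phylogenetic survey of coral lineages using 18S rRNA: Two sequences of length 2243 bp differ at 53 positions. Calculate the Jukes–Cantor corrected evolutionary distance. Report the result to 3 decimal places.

p = 53/2243 ≈ 0.023629.
d = −(3/4) ln(1 − 4p/3) = −0.75 ln(1 − 0.031505) = −0.75 ln(0.968495)
  = −0.75 × (-0.032012) = 0.024009 substitutions/site.

0.024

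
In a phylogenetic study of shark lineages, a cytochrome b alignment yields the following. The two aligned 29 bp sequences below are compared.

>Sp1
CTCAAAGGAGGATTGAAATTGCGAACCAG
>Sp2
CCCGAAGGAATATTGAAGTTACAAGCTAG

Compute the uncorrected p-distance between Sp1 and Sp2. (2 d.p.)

The sequences differ at 9 of 29 positions (sites 2, 4, 10, 11, 18, 21, 23, 25, 27).
p = 9/29 = 0.310344… ≈ 0.31 (to 2 d.p.).

0.31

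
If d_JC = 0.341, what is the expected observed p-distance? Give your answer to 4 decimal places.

0.2740

p = (3/4)(1 − e^(−4d/3)) = 0.75 × (1 − e^(-0.454667)) = 0.75 × (1 − 0.634659) = 0.274006.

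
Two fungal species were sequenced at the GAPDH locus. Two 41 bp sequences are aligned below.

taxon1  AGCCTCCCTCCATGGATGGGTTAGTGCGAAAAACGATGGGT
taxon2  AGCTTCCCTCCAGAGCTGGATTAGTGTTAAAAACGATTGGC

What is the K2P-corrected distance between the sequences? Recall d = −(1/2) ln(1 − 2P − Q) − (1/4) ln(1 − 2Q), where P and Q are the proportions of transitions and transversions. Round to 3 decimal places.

0.263

Of 41 sites, 5 differences are transitions and 4 are transversions, so P = 5/41 ≈ 0.121951 and Q = 4/41 ≈ 0.097561.
Under the Kimura two-parameter model, d = −½ ln(1 − 2P − Q) − ¼ ln(1 − 2Q).
1 − 2P − Q = 0.658537, giving −½ ln(0.658537) = 0.208867.
1 − 2Q = 0.804878, giving −¼ ln(0.804878) = 0.054266.
d = 0.208867 + 0.054266 = 0.263133.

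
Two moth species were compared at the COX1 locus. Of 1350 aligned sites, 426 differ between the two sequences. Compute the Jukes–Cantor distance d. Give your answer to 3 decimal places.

0.410

p = 426/1350 ≈ 0.315556.
d = −(3/4) ln(1 − 4p/3) = −0.75 ln(1 − 0.420741) = −0.75 ln(0.579259)
  = −0.75 × (-0.546006) = 0.409505 substitutions/site.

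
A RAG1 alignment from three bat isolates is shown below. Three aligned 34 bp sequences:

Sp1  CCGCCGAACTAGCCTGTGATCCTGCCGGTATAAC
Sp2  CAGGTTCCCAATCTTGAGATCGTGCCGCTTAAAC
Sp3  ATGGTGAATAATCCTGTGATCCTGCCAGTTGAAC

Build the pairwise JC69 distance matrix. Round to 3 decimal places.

Sp1–Sp2: 14/34 sites differ → p ≈ 0.411765, d = −0.75 ln(1 − 0.54902) = 0.597249 ≈ 0.597.
Sp1–Sp3: 10/34 sites differ → p ≈ 0.294118, d = −0.75 ln(1 − 0.392157) = 0.373379 ≈ 0.373.
Sp2–Sp3: 12/34 sites differ → p ≈ 0.352941, d = −0.75 ln(1 − 0.470588) = 0.476991 ≈ 0.477.

d(Sp1,Sp2) = 0.597, d(Sp1,Sp3) = 0.373, d(Sp2,Sp3) = 0.477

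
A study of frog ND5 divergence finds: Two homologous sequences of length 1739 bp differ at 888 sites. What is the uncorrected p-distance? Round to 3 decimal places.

0.511

p = 888/1739 = 0.510638… ≈ 0.511 (to 3 d.p.).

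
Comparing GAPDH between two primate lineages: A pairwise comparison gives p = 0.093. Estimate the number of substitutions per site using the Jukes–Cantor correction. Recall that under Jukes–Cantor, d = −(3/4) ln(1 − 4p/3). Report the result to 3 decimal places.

0.099

d = −(3/4) ln(1 − 4p/3) = −0.75 ln(1 − 0.124) = −0.75 ln(0.876)
  = −0.75 × (-0.132389) = 0.099292 substitutions/site.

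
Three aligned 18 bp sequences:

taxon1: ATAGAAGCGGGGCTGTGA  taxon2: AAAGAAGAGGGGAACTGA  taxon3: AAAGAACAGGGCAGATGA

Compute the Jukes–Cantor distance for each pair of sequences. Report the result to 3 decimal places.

d(taxon1,taxon2) = 0.347, d(taxon1,taxon3) = 0.548, d(taxon2,taxon3) = 0.264

taxon1–taxon2: 5/18 sites differ → p ≈ 0.277778, d = −0.75 ln(1 − 0.370371) = 0.346968 ≈ 0.347.
taxon1–taxon3: 7/18 sites differ → p ≈ 0.388889, d = −0.75 ln(1 − 0.518519) = 0.548166 ≈ 0.548.
taxon2–taxon3: 4/18 sites differ → p ≈ 0.222222, d = −0.75 ln(1 − 0.296296) = 0.263548 ≈ 0.264.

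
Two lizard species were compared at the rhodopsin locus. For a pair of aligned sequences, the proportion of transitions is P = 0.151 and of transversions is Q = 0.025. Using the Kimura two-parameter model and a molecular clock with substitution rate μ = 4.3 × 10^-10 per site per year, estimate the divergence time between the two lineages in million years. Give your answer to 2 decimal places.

245.15

Under the Kimura two-parameter model, d = −½ ln(1 − 2P − Q) − ¼ ln(1 − 2Q).
1 − 2P − Q = 0.673, giving −½ ln(0.673) = 0.198005.
1 − 2Q = 0.95, giving −¼ ln(0.95) = 0.012823.
d = 0.198005 + 0.012823 = 0.210828.
Under a molecular clock d = 2μt, so t = d/(2μ) = 0.210828 / (2 × 4.3 × 10^-10) = 245.15 million years.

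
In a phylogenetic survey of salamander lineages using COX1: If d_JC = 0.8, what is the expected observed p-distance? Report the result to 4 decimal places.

0.4919

p = (3/4)(1 − e^(−4d/3)) = 0.75 × (1 − e^(-1.066667)) = 0.75 × (1 − 0.344154) = 0.491885.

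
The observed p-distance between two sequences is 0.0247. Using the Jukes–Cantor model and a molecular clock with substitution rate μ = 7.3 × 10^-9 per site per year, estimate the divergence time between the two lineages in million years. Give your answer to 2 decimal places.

d = −(3/4) ln(1 − 4p/3) = −0.75 ln(1 − 0.032933) = −0.75 ln(0.967067)
  = −0.75 × (-0.033487) = 0.025115 substitutions/site.
Under a molecular clock d = 2μt, so t = d/(2μ) = 0.025115 / (2 × 7.3 × 10^-9) = 1.72 million years.

1.72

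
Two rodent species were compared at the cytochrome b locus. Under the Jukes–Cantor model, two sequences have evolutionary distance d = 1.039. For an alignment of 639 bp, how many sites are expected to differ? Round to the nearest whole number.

359

Invert JC69: p = (3/4)(1 − e^(−4d/3)) = 0.75 × (1 − e^(-1.385333)) = 0.75 × (1 − 0.250240) = 0.562320.
Expected differing sites = pL ≈ 0.562320 × 639 = 359.32248 ≈ 359.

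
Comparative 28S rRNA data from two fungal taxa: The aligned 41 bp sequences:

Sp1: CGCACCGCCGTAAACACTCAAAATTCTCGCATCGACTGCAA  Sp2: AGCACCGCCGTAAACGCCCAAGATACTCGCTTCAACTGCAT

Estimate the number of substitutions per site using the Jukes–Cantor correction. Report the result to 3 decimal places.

0.226

The sequences differ at 8 of 41 sites (1, 16, 18, 22, 25, 31, 34, 41), so p = 8/41 ≈ 0.195122.
d = −(3/4) ln(1 − 4p/3) = −0.75 ln(1 − 0.260163) = −0.75 ln(0.739837)
  = −0.75 × (-0.301325) = 0.225994 substitutions/site.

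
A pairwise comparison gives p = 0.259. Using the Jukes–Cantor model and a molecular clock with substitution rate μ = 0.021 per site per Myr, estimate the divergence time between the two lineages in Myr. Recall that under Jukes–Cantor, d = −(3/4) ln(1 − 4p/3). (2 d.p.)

d = −(3/4) ln(1 − 4p/3) = −0.75 ln(1 − 0.345333) = −0.75 ln(0.654667)
  = −0.75 × (-0.423629) = 0.317722 substitutions/site.
Under a molecular clock d = 2μt, so t = d/(2μ) = 0.317722 / (2 × 0.021) = 7.56 Myr.

7.56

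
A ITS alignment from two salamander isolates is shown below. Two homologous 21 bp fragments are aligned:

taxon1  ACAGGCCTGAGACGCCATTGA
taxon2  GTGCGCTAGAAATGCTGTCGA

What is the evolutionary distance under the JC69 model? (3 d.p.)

0.899

The sequences differ at 11 of 21 sites, so p = 11/21 ≈ 0.52381.
d = −(3/4) ln(1 − 4p/3) = −0.75 ln(1 − 0.698413) = −0.75 ln(0.301587)
  = −0.75 × (-1.198697) = 0.899023 substitutions/site.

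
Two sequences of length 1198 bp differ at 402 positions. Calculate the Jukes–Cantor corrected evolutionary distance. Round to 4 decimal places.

0.4449

p = 402/1198 ≈ 0.335559.
d = −(3/4) ln(1 − 4p/3) = −0.75 ln(1 − 0.447412) = −0.75 ln(0.552588)
  = −0.75 × (-0.593143) = 0.444857 substitutions/site.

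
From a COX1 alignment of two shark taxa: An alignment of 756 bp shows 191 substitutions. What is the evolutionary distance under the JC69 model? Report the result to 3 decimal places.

p = 191/756 ≈ 0.252646.
d = −(3/4) ln(1 − 4p/3) = −0.75 ln(1 − 0.336861) = −0.75 ln(0.663139)
  = −0.75 × (-0.410771) = 0.308078 substitutions/site.

0.308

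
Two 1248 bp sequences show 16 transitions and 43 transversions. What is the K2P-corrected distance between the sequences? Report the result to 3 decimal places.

0.049

P = 16/1248 ≈ 0.012821 and Q = 43/1248 ≈ 0.034455.
Under the Kimura two-parameter model, d = −½ ln(1 − 2P − Q) − ¼ ln(1 − 2Q).
1 − 2P − Q = 0.939903, giving −½ ln(0.939903) = 0.030989.
1 − 2Q = 0.93109, giving −¼ ln(0.93109) = 0.017850.
d = 0.030989 + 0.017850 = 0.048839.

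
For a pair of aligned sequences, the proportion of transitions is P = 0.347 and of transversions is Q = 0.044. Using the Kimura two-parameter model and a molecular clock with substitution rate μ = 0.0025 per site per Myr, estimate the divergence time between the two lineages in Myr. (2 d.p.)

Under the Kimura two-parameter model, d = −½ ln(1 − 2P − Q) − ¼ ln(1 − 2Q).
1 − 2P − Q = 0.262, giving −½ ln(0.262) = 0.669705.
1 − 2Q = 0.912, giving −¼ ln(0.912) = 0.023029.
d = 0.669705 + 0.023029 = 0.692734.
Under a molecular clock d = 2μt, so t = d/(2μ) = 0.692734 / (2 × 0.0025) = 138.55 Myr.

138.55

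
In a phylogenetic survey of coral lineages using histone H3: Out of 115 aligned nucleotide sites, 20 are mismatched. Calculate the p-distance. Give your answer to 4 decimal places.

0.1739

p = 20/115 = 0.173913… ≈ 0.1739 (to 4 d.p.).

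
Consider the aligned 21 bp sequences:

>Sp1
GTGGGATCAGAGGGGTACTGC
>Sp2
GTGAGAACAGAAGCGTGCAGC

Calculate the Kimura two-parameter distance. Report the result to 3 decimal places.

Of 21 sites, 3 differences are transitions and 3 are transversions, so P = 3/21 ≈ 0.142857 and Q = 3/21 ≈ 0.142857.
Under the Kimura two-parameter model, d = −½ ln(1 − 2P − Q) − ¼ ln(1 − 2Q).
1 − 2P − Q = 0.571429, giving −½ ln(0.571429) = 0.279808.
1 − 2Q = 0.714286, giving −¼ ln(0.714286) = 0.084118.
d = 0.279808 + 0.084118 = 0.363926.

0.364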